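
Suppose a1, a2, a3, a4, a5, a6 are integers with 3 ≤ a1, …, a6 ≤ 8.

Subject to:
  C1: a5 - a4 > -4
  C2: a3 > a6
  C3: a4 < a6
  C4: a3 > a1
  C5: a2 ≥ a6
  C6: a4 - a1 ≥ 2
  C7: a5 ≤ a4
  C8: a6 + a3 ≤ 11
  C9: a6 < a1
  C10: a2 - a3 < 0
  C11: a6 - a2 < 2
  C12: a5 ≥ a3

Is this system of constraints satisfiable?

Unsatisfiable

Constraints 3, 4, 7, 9, and 12 give a4 < a6, a6 < a1, a1 < a3, a3 ≤ a5, a5 ≤ a4. Chaining: a4 < a6 < a1 < a3 ≤ a5 ≤ a4, which forces a4 < a4 — impossible.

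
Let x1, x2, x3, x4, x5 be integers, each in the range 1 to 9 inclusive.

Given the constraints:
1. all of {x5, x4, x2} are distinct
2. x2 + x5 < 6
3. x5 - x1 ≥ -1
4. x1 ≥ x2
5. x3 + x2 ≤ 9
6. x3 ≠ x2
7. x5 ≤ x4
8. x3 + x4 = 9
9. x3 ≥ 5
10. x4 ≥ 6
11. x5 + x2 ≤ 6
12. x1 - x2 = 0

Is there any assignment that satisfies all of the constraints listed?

Unsatisfiable

From constraint 9: x3 ≥ 5. From constraint 10: x4 ≥ 6. Hence x3 + x4 ≥ 11. But constraint 8 requires x3 + x4 = 9, and 9 < 11. Contradiction.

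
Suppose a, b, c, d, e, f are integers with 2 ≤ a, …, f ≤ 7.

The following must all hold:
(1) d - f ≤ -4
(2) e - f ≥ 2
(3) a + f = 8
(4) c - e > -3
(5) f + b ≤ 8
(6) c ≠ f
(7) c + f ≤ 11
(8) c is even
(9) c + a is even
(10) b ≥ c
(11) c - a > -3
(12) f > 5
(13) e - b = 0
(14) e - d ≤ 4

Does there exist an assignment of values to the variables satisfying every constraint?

Constraints 1, 2, and 14 give d − e ≥ -4, e − f ≥ 2, f − d ≥ 4.
Adding all 3 inequalities: the left sides telescope to 0, and the right sides sum to (-4) + 2 + 4 = 2. So 0 ≥ 2, which is false.

Unsatisfiable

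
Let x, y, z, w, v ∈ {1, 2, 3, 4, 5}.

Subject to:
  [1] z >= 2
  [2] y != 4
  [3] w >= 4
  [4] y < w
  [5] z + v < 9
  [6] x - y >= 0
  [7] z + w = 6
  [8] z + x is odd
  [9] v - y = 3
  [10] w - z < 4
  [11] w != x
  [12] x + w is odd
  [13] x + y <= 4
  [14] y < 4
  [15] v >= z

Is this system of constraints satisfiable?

One satisfying assignment is x = 1, y = 1, z = 2, w = 4, v = 4.
For the less obvious constraints — constraint 5: z + v = 6; constraint 6: x - y = 0 — and the others hold by inspection.

Satisfiable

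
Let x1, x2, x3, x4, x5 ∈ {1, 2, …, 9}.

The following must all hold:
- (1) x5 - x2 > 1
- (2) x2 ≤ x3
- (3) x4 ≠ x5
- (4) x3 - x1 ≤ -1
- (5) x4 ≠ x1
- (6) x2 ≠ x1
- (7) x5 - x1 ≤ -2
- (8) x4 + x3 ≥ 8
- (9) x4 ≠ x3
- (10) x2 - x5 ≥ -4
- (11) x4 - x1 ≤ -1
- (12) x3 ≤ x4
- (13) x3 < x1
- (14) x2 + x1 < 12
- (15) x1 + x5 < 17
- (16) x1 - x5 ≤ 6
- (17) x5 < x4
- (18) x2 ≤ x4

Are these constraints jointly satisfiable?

One satisfying assignment is x1 = 9, x2 = 1, x3 = 5, x4 = 6, x5 = 5.
For the less obvious constraints — constraint 1: x5 - x2 = 4; constraint 4: x3 - x1 = -4 — and the others hold by inspection.

Satisfiable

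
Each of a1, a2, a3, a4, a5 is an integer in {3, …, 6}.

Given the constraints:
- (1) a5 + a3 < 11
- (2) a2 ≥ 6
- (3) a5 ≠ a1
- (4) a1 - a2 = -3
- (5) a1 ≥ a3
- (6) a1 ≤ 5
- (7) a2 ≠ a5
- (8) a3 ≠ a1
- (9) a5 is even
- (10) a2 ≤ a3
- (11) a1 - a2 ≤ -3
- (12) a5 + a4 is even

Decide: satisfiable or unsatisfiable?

Unsatisfiable

From constraints 2 and 10: a3 ≥ a2 and a2 ≥ 6, so a3 ≥ 6. From constraints 5 and 6: a3 ≤ a1 and a1 ≤ 5, so a3 ≤ 5. But 5 < 6, so no value of a3 works.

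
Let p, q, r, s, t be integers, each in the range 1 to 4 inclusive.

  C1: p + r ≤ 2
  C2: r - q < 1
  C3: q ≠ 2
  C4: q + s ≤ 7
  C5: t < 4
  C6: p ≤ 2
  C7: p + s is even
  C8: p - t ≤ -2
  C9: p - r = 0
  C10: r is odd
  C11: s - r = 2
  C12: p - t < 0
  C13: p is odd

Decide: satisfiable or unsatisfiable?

Take p = 1, q = 3, r = 1, s = 3, t = 3. Then constraint 1: p + r = 2; constraint 2: r - q = -2, and every other listed constraint is also met.

Satisfiable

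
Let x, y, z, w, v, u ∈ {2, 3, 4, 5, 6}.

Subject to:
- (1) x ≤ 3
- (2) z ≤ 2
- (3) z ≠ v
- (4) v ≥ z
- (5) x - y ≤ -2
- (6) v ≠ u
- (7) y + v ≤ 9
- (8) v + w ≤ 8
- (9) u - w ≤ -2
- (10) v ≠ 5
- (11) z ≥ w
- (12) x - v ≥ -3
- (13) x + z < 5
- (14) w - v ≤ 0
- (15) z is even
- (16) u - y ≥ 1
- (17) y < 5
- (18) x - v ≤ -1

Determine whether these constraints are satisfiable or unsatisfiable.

Constraints 5, 9, 12, 14, and 16 give x − v ≥ -3, v − w ≥ 0, w − u ≥ 2, u − y ≥ 1, y − x ≥ 2.
Adding all 5 inequalities: the left sides telescope to 0, and the right sides sum to (-3) + 0 + 2 + 1 + 2 = 2. So 0 ≥ 2, which is false.

Unsatisfiable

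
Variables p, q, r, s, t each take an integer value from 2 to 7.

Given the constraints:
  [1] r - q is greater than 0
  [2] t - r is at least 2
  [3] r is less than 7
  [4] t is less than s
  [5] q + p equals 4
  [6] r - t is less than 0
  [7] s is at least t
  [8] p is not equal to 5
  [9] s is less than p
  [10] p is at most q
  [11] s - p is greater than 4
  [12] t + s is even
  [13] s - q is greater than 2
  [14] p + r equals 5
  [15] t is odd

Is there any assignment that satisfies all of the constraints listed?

Constraints 1, 6, 7, 9, and 10 give s < p, p ≤ q, q < r, r < t, t ≤ s. Chaining: s < p ≤ q < r < t ≤ s, which forces s < s — impossible.

Unsatisfiable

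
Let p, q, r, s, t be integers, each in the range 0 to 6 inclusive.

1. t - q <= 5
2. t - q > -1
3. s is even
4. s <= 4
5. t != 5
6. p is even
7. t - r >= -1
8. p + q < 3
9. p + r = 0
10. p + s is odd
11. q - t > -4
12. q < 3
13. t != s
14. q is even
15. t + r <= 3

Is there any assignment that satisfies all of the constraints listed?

Unsatisfiable

Constraint 6 makes p even and constraint 3 makes s even, so p + s must be even. Constraint 10 says p + s is odd — contradiction.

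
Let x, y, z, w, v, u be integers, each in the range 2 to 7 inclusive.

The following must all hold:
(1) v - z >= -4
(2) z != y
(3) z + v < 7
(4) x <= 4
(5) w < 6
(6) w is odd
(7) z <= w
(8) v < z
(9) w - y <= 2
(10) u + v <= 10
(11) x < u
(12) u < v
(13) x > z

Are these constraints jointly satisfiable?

Constraints 8, 11, 12, and 13 give v < z, z < x, x < u, u < v. Chaining: v < z < x < u < v, which forces v < v — impossible.

Unsatisfiable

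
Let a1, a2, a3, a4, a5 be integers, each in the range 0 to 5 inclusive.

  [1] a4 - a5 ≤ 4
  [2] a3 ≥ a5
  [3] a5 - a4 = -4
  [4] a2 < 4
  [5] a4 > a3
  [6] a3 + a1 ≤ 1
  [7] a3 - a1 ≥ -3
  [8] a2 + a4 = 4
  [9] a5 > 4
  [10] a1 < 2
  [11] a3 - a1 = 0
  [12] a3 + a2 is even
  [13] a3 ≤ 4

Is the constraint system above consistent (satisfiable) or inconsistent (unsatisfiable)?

Unsatisfiable

From constraint 9: a5 ≥ 5. From constraints 2 and 13: a5 ≤ a3 and a3 ≤ 4, so a5 ≤ 4. But 4 < 5, so no value of a5 works.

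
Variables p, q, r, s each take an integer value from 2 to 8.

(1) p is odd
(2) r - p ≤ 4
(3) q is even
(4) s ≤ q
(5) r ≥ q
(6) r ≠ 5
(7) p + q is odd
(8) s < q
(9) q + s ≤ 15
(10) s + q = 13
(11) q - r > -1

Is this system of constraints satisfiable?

Satisfiable

Try p = 7, q = 8, r = 8, s = 5.
Check constraint 2: r - p = 1; constraint 9: q + s = 13. The remaining constraints are straightforward to verify.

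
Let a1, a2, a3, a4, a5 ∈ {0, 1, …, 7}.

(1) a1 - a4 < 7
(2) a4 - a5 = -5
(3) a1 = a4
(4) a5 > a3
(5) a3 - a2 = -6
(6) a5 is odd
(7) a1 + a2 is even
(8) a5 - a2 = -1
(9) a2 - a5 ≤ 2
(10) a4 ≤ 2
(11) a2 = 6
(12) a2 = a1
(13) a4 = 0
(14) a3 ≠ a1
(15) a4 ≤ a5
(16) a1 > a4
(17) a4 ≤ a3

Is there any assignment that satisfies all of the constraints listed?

Unsatisfiable

Constraint 11 fixes a2 = 6 and constraint 13 fixes a4 = 0. Constraints 3 and 12 give a2 = a1 = a4, so a2 = a4. But 6 ≠ 0 — contradiction.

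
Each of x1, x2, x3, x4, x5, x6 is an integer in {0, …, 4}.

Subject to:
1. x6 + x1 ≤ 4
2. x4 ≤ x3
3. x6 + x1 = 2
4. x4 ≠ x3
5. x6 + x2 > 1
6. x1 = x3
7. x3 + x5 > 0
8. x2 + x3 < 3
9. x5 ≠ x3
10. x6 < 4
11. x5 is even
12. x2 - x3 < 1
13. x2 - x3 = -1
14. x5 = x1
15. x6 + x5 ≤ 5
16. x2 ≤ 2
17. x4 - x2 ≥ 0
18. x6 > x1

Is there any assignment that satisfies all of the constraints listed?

Unsatisfiable

From constraints 6 and 14, x5 = x1 = x3, so x5 = x3. But constraint 9 says x5 ≠ x3. Contradiction.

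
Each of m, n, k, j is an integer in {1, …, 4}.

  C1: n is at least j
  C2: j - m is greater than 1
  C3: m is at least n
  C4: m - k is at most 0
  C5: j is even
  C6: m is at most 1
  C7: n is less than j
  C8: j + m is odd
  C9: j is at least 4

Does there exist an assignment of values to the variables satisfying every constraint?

From constraints 1 and 9: n ≥ j and j ≥ 4, so n ≥ 4. From constraints 3 and 6: n ≤ m and m ≤ 1, so n ≤ 1. But 1 < 4, so no value of n works.

Unsatisfiable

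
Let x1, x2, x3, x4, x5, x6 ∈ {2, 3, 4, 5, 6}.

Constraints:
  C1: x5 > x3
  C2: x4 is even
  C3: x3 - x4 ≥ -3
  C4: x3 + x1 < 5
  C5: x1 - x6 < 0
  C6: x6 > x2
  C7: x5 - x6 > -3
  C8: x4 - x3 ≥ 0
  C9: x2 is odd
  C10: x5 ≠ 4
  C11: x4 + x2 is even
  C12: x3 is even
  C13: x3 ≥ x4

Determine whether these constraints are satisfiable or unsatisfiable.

Unsatisfiable

Constraint 2 makes x4 even and constraint 9 makes x2 odd, so x4 + x2 must be odd. Constraint 11 says x4 + x2 is even — contradiction.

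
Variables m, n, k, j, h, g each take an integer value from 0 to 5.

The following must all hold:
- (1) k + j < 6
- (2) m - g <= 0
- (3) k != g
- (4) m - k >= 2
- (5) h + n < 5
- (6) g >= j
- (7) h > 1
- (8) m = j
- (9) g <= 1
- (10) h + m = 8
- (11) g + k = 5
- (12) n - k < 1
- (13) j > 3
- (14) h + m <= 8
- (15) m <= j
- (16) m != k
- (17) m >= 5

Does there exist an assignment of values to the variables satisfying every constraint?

Unsatisfiable

From constraints 15 and 17: j ≥ m and m ≥ 5, so j ≥ 5. From constraints 6 and 9: j ≤ g and g ≤ 1, so j ≤ 1. But 1 < 5, so no value of j works.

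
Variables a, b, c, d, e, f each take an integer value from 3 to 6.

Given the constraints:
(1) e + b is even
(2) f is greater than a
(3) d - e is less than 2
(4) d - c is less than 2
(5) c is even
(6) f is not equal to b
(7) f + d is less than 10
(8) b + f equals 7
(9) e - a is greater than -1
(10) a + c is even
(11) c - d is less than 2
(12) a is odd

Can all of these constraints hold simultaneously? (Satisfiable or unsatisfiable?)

Constraint 12 makes a odd and constraint 5 makes c even, so a + c must be odd. Constraint 10 says a + c is even — contradiction.

Unsatisfiable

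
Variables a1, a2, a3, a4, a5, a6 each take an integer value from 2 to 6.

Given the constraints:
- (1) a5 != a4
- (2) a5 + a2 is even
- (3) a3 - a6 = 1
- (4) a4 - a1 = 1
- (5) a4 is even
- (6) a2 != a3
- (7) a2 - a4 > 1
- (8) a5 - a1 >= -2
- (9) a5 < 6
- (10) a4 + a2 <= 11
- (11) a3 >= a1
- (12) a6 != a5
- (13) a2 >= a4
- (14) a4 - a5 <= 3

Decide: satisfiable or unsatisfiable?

Satisfiable

Take a1 = 3, a2 = 6, a3 = 4, a4 = 4, a5 = 2, a6 = 3. Then constraint 3: a3 - a6 = 1; constraint 4: a4 - a1 = 1, and every other listed constraint is also met.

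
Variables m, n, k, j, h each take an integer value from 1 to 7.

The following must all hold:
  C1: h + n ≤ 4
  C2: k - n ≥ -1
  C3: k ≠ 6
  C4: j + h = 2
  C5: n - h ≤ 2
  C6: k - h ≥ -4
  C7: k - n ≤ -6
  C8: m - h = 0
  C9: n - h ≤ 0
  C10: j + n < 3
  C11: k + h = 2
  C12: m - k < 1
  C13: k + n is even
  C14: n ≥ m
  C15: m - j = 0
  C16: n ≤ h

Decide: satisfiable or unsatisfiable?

Constraints 6, 7, and 9 give k − h ≥ -4, h − n ≥ 0, n − k ≥ 6.
Adding all 3 inequalities: the left sides telescope to 0, and the right sides sum to (-4) + 0 + 6 = 2. So 0 ≥ 2, which is false.

Unsatisfiable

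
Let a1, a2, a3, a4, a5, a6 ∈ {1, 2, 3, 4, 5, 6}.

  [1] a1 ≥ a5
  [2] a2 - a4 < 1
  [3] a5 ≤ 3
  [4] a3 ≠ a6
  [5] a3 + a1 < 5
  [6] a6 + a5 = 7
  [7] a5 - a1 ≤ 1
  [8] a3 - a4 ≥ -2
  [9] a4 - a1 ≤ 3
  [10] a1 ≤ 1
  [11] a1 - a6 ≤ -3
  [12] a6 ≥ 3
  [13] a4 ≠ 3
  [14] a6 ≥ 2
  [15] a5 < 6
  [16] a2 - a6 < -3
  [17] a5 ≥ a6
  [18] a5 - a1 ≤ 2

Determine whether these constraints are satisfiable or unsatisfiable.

Unsatisfiable

From constraints 12 and 17: a5 ≥ a6 and a6 ≥ 3, so a5 ≥ 3. From constraints 1 and 10: a5 ≤ a1 and a1 ≤ 1, so a5 ≤ 1. But 1 < 3, so no value of a5 works.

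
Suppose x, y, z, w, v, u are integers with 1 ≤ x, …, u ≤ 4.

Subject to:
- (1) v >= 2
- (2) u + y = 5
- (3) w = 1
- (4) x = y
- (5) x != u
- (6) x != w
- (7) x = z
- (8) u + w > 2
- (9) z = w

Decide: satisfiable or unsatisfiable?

From constraints 7 and 9, x = z = w, so x = w. But constraint 6 says x ≠ w. Contradiction.

Unsatisfiable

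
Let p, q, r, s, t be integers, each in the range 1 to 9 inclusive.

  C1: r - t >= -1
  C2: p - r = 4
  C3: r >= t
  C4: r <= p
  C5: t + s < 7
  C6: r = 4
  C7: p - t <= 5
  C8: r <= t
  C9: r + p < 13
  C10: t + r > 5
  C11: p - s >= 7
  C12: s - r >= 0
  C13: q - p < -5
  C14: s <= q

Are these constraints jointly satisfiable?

Unsatisfiable

Constraints 1, 7, 11, and 12 give t − p ≥ -5, p − s ≥ 7, s − r ≥ 0, r − t ≥ -1.
Adding all 4 inequalities: the left sides telescope to 0, and the right sides sum to (-5) + 7 + 0 + (-1) = 1. So 0 ≥ 1, which is false.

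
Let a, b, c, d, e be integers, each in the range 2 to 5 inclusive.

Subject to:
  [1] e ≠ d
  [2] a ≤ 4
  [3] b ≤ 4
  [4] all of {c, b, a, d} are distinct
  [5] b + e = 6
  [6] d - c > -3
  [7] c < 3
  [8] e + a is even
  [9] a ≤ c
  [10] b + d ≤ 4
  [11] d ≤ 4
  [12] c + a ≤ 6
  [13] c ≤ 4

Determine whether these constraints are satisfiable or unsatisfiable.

Unsatisfiable

Constraints 2, 3, 11, and 13 confine each of c, b, a, d to the 3 values {2, …, 4} (the domain already gives each ≥ 2).
Constraint 4 requires all 4 of them to be distinct, but only 3 values are available — impossible by the pigeonhole principle.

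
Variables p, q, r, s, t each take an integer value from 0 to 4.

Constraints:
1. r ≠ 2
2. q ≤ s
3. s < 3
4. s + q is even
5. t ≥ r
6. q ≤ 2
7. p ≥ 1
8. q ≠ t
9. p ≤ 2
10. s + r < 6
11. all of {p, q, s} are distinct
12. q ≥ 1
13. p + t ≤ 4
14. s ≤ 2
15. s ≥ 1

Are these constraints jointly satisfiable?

Constraints 6, 7, 9, 12, 14, and 15 confine each of p, q, s to the 2 values {1, 2}.
Constraint 11 requires all 3 of them to be distinct, but only 2 values are available — impossible by the pigeonhole principle.

Unsatisfiable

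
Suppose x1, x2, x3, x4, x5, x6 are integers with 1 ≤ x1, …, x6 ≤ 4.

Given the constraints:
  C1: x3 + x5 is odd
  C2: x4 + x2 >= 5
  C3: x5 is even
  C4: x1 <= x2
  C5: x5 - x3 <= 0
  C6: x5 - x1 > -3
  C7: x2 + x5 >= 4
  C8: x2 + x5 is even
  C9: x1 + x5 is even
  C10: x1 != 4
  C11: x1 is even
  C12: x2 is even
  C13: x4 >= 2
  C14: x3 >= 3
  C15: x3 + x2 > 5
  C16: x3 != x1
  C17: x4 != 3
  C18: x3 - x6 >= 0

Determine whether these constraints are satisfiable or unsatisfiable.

One satisfying assignment is x1 = 2, x2 = 4, x3 = 3, x4 = 2, x5 = 2, x6 = 1.
For the less obvious constraints — constraint 2: x4 + x2 = 6; constraint 5: x5 - x3 = -1; constraint 6: x5 - x1 = 0 — and the others hold by inspection.

Satisfiable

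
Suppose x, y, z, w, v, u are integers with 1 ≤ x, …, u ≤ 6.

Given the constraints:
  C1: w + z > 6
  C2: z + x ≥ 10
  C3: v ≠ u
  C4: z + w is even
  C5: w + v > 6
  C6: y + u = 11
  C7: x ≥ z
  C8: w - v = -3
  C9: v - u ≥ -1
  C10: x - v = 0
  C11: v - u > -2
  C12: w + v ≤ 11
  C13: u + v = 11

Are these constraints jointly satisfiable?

Setting (x, y, z, w, v, u) = (6, 6, 5, 3, 6, 5) satisfies everything: constraint 1: w + z = 8; constraint 2: z + x = 11, and the others follow.

Satisfiable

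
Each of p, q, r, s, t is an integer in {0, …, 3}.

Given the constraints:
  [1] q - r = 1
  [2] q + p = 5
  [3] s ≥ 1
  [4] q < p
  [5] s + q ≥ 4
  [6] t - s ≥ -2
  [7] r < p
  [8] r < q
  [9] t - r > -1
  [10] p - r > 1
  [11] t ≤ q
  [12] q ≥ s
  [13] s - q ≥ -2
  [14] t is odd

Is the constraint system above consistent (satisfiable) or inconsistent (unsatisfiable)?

Try p = 3, q = 2, r = 1, s = 2, t = 1.
Check constraint 1: q - r = 1; constraint 2: q + p = 5. The remaining constraints are straightforward to verify.

Satisfiable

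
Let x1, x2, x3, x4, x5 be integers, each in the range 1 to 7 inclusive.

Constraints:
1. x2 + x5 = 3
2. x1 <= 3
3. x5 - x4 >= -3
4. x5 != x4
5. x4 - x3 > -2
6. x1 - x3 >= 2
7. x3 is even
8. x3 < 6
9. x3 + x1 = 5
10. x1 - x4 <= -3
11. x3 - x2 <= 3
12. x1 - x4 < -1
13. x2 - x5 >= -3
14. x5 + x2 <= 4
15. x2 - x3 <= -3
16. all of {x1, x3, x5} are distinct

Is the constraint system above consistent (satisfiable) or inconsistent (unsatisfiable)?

Unsatisfiable

Constraints 3, 6, 10, 13, and 15 give x3 − x2 ≥ 3, x2 − x5 ≥ -3, x5 − x4 ≥ -3, x4 − x1 ≥ 3, x1 − x3 ≥ 2.
Adding all 5 inequalities: the left sides telescope to 0, and the right sides sum to 3 + (-3) + (-3) + 3 + 2 = 2. So 0 ≥ 2, which is false.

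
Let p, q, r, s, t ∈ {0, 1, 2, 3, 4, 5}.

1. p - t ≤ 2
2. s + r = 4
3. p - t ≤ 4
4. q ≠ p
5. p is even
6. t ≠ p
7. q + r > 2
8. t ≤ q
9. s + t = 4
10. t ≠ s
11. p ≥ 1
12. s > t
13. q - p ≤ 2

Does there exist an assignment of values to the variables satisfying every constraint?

Satisfiable

Take p = 2, q = 4, r = 0, s = 4, t = 0. Then constraint 1: p - t = 2; constraint 2: s + r = 4, and every other listed constraint is also met.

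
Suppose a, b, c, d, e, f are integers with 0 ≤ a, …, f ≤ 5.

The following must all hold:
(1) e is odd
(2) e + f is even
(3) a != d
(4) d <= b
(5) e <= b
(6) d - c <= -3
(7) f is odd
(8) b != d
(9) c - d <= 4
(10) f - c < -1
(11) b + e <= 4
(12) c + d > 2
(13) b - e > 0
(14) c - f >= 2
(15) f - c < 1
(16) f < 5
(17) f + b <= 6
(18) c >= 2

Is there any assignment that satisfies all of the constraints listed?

Satisfiable

Setting (a, b, c, d, e, f) = (1, 3, 3, 0, 1, 1) satisfies everything: constraint 6: d - c = -3; constraint 9: c - d = 3, and the others follow.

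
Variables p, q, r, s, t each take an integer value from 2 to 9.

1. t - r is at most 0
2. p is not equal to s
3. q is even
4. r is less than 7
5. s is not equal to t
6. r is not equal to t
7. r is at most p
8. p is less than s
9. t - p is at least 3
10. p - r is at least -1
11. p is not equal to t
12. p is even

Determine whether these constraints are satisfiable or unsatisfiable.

Unsatisfiable

Constraints 1, 9, and 10 give r − t ≥ 0, t − p ≥ 3, p − r ≥ -1.
Adding all 3 inequalities: the left sides telescope to 0, and the right sides sum to 0 + 3 + (-1) = 2. So 0 ≥ 2, which is false.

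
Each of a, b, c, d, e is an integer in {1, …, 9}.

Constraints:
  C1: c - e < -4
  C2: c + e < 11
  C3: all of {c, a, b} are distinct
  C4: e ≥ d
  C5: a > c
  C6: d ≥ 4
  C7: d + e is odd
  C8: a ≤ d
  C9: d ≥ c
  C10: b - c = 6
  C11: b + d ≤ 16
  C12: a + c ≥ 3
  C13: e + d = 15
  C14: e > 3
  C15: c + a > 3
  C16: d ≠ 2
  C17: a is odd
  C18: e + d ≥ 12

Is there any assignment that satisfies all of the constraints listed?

Satisfiable

The assignment a = 5, b = 7, c = 1, d = 7, e = 8 works:
  constraint 1 holds since c - e = -7.
  constraint 2 holds since c + e = 9.
  constraint 10 holds since b - c = 6.
The rest check out directly.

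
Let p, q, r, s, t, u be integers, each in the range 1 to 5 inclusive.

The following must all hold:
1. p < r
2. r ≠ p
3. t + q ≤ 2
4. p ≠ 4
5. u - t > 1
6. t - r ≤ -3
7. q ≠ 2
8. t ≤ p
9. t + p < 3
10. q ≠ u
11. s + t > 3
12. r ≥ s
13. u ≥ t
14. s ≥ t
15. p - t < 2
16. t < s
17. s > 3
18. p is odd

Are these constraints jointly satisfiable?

Satisfiable

Take p = 1, q = 1, r = 5, s = 5, t = 1, u = 4. Then constraint 3: t + q = 2; constraint 5: u - t = 3; constraint 6: t - r = -4, and every other listed constraint is also met.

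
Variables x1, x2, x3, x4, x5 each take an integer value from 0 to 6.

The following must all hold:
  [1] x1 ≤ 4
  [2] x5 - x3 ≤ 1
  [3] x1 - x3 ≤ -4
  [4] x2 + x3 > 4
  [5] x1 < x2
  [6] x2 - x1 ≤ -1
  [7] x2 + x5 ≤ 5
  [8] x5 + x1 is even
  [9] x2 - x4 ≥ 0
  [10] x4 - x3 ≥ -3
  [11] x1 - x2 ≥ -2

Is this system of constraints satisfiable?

Constraints 3, 6, 9, and 10 give x1 − x2 ≥ 1, x2 − x4 ≥ 0, x4 − x3 ≥ -3, x3 − x1 ≥ 4.
Adding all 4 inequalities: the left sides telescope to 0, and the right sides sum to 1 + 0 + (-3) + 4 = 2. So 0 ≥ 2, which is false.

Unsatisfiable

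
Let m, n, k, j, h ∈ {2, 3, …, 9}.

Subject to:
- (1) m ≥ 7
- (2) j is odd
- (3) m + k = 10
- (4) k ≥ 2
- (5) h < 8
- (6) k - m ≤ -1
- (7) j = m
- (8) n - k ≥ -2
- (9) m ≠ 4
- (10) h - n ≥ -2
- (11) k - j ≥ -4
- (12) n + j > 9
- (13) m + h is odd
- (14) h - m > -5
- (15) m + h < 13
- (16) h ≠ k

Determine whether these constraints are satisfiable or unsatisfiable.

Take m = 7, n = 3, k = 3, j = 7, h = 4. Then constraint 3: m + k = 10; constraint 6: k - m = -4, and every other listed constraint is also met.

Satisfiable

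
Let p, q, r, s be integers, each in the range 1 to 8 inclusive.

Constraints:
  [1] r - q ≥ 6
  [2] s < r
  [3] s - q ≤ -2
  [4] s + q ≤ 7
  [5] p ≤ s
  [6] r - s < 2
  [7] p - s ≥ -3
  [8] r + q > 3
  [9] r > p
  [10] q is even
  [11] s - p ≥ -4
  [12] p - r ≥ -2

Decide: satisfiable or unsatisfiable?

Unsatisfiable

Constraints 1, 3, 11, and 12 give s − p ≥ -4, p − r ≥ -2, r − q ≥ 6, q − s ≥ 2.
Adding all 4 inequalities: the left sides telescope to 0, and the right sides sum to (-4) + (-2) + 6 + 2 = 2. So 0 ≥ 2, which is false.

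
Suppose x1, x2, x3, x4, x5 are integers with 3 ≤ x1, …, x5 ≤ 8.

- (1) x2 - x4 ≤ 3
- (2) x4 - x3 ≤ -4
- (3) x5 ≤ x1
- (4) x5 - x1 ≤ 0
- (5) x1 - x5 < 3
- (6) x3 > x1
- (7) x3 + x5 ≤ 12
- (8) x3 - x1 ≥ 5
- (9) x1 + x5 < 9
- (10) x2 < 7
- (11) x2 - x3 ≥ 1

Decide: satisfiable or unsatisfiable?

Constraints 1, 2, and 11 give x2 − x3 ≥ 1, x3 − x4 ≥ 4, x4 − x2 ≥ -3.
Adding all 3 inequalities: the left sides telescope to 0, and the right sides sum to 1 + 4 + (-3) = 2. So 0 ≥ 2, which is false.

Unsatisfiable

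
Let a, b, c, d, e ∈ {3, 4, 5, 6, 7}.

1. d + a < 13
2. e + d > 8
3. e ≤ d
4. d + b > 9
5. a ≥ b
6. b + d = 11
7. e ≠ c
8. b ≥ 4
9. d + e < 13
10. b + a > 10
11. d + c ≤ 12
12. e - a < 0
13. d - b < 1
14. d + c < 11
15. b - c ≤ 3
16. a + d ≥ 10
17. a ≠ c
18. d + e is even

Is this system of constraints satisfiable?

Try a = 7, b = 6, c = 4, d = 5, e = 5.
Check constraint 1: d + a = 12; constraint 2: e + d = 10; constraint 4: d + b = 11. The remaining constraints are straightforward to verify.

Satisfiable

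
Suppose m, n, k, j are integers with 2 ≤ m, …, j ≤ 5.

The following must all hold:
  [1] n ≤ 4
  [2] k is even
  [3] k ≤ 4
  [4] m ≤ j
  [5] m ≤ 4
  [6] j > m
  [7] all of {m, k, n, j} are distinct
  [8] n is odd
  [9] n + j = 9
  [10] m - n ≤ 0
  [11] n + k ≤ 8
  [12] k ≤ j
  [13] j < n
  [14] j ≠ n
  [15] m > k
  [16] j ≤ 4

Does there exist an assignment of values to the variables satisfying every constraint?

Unsatisfiable

Constraints 1, 3, 5, and 16 confine each of m, k, n, j to the 3 values {2, …, 4} (the domain already gives each ≥ 2).
Constraint 7 requires all 4 of them to be distinct, but only 3 values are available — impossible by the pigeonhole principle.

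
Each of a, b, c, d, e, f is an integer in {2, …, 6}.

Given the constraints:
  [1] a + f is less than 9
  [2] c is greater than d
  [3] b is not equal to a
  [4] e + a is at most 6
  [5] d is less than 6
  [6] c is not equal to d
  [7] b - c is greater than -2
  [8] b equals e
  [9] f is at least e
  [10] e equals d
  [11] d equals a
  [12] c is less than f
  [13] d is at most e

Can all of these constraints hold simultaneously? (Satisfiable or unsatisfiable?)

Unsatisfiable

From constraints 8, 10, and 11, b = e = d = a, so b = a. But constraint 3 says b ≠ a. Contradiction.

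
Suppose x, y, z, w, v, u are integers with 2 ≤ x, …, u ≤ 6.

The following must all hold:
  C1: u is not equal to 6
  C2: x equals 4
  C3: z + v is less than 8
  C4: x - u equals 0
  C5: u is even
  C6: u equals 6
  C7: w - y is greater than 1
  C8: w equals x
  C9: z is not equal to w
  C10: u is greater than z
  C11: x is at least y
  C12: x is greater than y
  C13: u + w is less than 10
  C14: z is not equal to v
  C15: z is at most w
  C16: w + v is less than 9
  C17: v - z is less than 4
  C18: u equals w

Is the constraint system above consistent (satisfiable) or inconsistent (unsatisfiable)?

Constraint 6 fixes u = 6 and constraint 2 fixes x = 4. Constraints 8 and 18 give u = w = x, so u = x. But 6 ≠ 4 — contradiction.

Unsatisfiable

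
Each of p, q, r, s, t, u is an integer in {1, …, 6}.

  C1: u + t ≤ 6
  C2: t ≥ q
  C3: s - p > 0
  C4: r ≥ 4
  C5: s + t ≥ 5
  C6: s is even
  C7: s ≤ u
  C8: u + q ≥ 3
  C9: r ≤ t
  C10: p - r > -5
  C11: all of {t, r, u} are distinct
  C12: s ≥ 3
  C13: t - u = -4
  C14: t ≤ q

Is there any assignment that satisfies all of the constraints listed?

From constraints 7 and 12: u ≥ s ≥ 3. From constraints 4 and 9: t ≥ r ≥ 4. Hence u + t ≥ 7. But constraint 1 requires u + t ≤ 6, and 6 < 7. Contradiction.

Unsatisfiable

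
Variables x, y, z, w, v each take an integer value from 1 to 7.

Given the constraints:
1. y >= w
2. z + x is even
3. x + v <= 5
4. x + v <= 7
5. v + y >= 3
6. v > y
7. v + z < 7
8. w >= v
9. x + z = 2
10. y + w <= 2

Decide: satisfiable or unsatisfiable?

Constraints 1, 6, and 8 give y < v, v ≤ w, w ≤ y. Chaining: y < v ≤ w ≤ y, which forces y < y — impossible.

Unsatisfiable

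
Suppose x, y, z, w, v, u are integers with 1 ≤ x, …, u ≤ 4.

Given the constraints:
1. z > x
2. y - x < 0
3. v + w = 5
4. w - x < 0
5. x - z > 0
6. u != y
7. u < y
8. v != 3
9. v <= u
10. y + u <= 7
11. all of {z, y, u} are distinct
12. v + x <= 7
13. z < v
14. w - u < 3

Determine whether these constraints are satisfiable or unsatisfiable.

Unsatisfiable

Constraints 1, 2, 7, 9, and 13 give v ≤ u, u < y, y < x, x < z, z < v. Chaining: v ≤ u < y < x < z < v, which forces v < v — impossible.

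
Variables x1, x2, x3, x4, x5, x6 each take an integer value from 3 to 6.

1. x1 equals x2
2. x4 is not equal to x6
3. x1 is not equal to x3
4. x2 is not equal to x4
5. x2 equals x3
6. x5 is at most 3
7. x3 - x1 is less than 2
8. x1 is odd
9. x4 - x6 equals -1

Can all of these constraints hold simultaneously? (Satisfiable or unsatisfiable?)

Unsatisfiable

From constraints 1 and 5, x1 = x2 = x3, so x1 = x3. But constraint 3 says x1 ≠ x3. Contradiction.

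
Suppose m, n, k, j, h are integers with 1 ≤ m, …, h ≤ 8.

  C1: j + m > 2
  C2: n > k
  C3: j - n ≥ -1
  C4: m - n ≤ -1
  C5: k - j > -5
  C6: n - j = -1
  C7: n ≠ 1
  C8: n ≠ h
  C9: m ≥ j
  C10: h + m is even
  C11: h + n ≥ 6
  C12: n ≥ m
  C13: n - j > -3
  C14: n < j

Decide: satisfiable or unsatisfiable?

Constraints 4, 9, and 14 give m < n, n < j, j ≤ m. Chaining: m < n < j ≤ m, which forces m < m — impossible.

Unsatisfiable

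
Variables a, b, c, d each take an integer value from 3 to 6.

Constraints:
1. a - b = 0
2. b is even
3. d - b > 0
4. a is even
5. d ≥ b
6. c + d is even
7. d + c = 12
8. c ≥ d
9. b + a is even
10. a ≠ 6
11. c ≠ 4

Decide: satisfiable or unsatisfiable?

Satisfiable

Setting (a, b, c, d) = (4, 4, 6, 6) satisfies everything: constraint 1: a - b = 0; constraint 3: d - b = 2, and the others follow.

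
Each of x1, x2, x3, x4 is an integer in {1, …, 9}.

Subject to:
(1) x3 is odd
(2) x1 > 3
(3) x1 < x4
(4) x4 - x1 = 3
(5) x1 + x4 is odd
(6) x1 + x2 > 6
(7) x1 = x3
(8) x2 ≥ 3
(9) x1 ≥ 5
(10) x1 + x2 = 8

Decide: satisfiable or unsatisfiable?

Satisfiable

Take x1 = 5, x2 = 3, x3 = 5, x4 = 8. Then constraint 4: x4 - x1 = 3; constraint 6: x1 + x2 = 8; constraint 10: x1 + x2 = 8, and every other listed constraint is also met.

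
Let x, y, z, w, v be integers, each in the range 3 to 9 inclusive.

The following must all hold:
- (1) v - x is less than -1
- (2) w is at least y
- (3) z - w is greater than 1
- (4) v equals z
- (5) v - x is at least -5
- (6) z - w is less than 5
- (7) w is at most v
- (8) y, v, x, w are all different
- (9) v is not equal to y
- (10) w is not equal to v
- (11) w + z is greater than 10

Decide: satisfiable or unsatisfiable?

Setting (x, y, z, w, v) = (9, 3, 7, 5, 7) satisfies everything: constraint 1: v - x = -2; constraint 3: z - w = 2; constraint 5: v - x = -2, and the others follow.

Satisfiable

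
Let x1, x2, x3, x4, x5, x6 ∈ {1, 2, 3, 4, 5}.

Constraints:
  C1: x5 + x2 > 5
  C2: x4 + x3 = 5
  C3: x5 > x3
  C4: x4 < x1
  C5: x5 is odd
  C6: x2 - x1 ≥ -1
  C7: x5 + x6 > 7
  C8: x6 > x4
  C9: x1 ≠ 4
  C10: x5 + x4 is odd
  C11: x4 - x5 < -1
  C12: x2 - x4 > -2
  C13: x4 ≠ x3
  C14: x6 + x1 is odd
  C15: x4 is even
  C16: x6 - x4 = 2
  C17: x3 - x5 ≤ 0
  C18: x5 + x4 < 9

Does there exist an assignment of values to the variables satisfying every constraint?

The assignment x1 = 3, x2 = 2, x3 = 3, x4 = 2, x5 = 5, x6 = 4 works:
  constraint 1 holds since x5 + x2 = 7.
  constraint 2 holds since x4 + x3 = 5.
The rest check out directly.

Satisfiable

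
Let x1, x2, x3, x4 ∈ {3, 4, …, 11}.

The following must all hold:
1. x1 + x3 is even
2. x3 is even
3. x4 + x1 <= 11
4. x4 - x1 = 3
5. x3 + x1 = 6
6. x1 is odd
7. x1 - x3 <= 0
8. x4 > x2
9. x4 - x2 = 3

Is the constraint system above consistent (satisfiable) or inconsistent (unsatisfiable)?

Unsatisfiable

Constraint 6 makes x1 odd and constraint 2 makes x3 even, so x1 + x3 must be odd. Constraint 1 says x1 + x3 is even — contradiction.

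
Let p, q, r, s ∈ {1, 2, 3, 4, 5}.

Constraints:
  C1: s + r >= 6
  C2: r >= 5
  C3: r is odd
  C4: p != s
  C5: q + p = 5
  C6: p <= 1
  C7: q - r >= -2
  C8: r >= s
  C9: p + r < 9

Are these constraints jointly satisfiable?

Satisfiable

The assignment p = 1, q = 4, r = 5, s = 4 works:
  constraint 1 holds since s + r = 9.
  constraint 5 holds since q + p = 5.
  constraint 7 holds since q - r = -1.
The rest check out directly.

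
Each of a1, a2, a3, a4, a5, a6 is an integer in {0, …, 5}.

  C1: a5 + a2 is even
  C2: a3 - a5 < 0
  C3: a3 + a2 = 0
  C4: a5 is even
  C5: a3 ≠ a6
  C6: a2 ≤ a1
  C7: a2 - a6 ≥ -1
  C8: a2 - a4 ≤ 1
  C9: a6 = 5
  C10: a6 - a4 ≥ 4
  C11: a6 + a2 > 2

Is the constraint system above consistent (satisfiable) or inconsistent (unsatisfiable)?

Unsatisfiable

Constraints 7, 8, and 10 give a2 − a6 ≥ -1, a6 − a4 ≥ 4, a4 − a2 ≥ -1.
Adding all 3 inequalities: the left sides telescope to 0, and the right sides sum to (-1) + 4 + (-1) = 2. So 0 ≥ 2, which is false.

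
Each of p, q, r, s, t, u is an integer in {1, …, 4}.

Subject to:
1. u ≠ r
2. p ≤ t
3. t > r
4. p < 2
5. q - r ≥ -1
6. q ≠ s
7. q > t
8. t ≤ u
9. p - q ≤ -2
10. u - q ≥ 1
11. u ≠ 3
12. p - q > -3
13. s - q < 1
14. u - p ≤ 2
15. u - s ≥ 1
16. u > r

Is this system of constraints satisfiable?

Constraints 9, 10, and 14 give u − q ≥ 1, q − p ≥ 2, p − u ≥ -2.
Adding all 3 inequalities: the left sides telescope to 0, and the right sides sum to 1 + 2 + (-2) = 1. So 0 ≥ 1, which is false.

Unsatisfiable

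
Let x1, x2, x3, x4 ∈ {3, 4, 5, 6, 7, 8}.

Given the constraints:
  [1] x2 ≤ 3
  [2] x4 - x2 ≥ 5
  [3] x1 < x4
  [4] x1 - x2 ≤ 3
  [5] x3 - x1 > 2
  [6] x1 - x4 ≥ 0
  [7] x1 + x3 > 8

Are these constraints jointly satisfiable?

Unsatisfiable

Constraints 2, 4, and 6 give x2 − x1 ≥ -3, x1 − x4 ≥ 0, x4 − x2 ≥ 5.
Adding all 3 inequalities: the left sides telescope to 0, and the right sides sum to (-3) + 0 + 5 = 2. So 0 ≥ 2, which is false.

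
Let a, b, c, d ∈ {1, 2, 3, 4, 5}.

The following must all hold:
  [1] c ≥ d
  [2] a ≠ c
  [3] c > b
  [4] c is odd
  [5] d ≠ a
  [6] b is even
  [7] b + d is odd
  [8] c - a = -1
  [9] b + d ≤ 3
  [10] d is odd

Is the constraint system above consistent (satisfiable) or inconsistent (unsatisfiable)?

Take a = 4, b = 2, c = 3, d = 1. Then constraint 8: c - a = -1; constraint 9: b + d = 3, and every other listed constraint is also met.

Satisfiable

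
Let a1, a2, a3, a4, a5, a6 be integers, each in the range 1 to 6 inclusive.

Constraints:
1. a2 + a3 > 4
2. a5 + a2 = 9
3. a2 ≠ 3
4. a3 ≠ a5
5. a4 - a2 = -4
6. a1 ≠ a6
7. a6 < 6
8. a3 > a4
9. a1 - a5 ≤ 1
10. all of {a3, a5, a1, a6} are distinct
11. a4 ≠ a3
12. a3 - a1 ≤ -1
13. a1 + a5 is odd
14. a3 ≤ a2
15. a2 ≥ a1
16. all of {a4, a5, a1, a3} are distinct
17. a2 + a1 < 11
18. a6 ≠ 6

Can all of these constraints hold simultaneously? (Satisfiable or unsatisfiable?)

Setting (a1, a2, a3, a4, a5, a6) = (5, 5, 2, 1, 4, 1) satisfies everything: constraint 1: a2 + a3 = 7; constraint 2: a5 + a2 = 9; constraint 5: a4 - a2 = -4, and the others follow.

Satisfiable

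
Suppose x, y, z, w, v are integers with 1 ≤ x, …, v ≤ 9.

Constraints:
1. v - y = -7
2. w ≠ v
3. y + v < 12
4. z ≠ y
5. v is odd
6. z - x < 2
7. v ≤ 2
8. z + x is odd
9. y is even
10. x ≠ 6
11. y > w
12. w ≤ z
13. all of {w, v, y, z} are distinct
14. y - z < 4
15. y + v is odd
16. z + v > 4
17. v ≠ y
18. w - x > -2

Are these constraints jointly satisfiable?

One satisfying assignment is x = 5, y = 8, z = 6, w = 5, v = 1.
For the less obvious constraints — constraint 1: v - y = -7; constraint 3: y + v = 9 — and the others hold by inspection.

Satisfiable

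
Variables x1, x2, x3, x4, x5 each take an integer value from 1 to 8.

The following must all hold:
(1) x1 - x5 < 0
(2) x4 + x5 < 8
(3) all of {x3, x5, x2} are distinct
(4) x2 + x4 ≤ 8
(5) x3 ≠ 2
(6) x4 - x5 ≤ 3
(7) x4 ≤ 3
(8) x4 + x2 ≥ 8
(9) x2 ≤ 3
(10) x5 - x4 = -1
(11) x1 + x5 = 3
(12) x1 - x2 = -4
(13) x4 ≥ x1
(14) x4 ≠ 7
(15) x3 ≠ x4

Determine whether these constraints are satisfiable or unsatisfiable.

From constraint 7: x4 ≤ 3. From constraint 9: x2 ≤ 3. Hence x4 + x2 ≤ 6. But constraint 8 requires x4 + x2 ≥ 8, and 8 > 6. Contradiction.

Unsatisfiable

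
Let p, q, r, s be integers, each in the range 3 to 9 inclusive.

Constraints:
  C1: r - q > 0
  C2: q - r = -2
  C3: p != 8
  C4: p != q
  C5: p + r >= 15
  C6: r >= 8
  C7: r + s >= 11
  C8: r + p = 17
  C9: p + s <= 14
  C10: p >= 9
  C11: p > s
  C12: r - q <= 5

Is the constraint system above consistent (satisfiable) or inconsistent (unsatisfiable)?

The assignment p = 9, q = 6, r = 8, s = 5 works:
  constraint 1 holds since r - q = 2.
  constraint 2 holds since q - r = -2.
The rest check out directly.

Satisfiable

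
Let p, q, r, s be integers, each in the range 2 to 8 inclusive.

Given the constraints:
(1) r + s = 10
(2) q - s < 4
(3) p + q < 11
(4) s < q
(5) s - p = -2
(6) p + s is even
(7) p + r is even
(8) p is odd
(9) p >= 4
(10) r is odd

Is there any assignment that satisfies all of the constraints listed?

Satisfiable

One satisfying assignment is p = 5, q = 4, r = 7, s = 3.
For the less obvious constraints — constraint 1: r + s = 10; constraint 2: q - s = 1 — and the others hold by inspection.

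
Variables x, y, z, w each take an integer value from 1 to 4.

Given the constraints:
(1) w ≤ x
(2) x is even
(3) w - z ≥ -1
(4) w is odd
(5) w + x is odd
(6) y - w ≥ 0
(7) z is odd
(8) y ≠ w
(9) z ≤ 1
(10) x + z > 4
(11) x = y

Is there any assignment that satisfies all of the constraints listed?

The assignment x = 4, y = 4, z = 1, w = 3 works:
  constraint 3 holds since w - z = 2.
  constraint 6 holds since y - w = 1.
  constraint 10 holds since x + z = 5.
The rest check out directly.

Satisfiable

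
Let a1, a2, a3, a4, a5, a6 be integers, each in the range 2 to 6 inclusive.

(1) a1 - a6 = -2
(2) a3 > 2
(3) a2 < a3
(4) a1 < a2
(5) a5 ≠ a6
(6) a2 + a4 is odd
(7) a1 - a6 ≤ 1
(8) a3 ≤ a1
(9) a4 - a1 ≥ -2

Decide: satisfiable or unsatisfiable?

Constraints 3, 4, and 8 give a3 ≤ a1, a1 < a2, a2 < a3. Chaining: a3 ≤ a1 < a2 < a3, which forces a3 < a3 — impossible.

Unsatisfiable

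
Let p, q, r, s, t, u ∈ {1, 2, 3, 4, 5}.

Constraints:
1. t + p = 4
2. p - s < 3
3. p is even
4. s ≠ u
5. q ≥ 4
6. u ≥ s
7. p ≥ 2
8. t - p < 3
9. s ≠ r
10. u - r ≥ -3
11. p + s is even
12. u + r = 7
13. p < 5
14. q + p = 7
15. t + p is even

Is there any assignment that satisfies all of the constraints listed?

Satisfiable

Setting (p, q, r, s, t, u) = (2, 5, 4, 2, 2, 3) satisfies everything: constraint 1: t + p = 4; constraint 2: p - s = 0; constraint 8: t - p = 0, and the others follow.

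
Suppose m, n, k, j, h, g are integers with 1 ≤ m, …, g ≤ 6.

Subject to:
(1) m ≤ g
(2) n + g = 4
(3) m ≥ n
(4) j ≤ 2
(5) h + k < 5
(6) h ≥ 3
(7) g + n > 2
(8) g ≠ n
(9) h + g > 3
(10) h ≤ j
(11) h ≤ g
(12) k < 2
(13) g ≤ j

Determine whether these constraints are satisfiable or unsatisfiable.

Unsatisfiable

From constraints 6 and 11: g ≥ h and h ≥ 3, so g ≥ 3. From constraints 4 and 13: g ≤ j and j ≤ 2, so g ≤ 2. But 2 < 3, so no value of g works.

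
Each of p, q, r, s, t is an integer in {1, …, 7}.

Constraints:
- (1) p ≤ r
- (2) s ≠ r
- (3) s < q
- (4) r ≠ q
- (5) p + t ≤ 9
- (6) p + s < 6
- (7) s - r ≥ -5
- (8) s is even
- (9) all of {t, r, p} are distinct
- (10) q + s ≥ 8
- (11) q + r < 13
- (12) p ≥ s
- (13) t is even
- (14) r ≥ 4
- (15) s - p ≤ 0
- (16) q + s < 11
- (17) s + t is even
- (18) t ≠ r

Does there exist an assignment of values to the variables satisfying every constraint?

The assignment p = 3, q = 6, r = 5, s = 2, t = 6 works:
  constraint 5 holds since p + t = 9.
  constraint 6 holds since p + s = 5.
The rest check out directly.

Satisfiable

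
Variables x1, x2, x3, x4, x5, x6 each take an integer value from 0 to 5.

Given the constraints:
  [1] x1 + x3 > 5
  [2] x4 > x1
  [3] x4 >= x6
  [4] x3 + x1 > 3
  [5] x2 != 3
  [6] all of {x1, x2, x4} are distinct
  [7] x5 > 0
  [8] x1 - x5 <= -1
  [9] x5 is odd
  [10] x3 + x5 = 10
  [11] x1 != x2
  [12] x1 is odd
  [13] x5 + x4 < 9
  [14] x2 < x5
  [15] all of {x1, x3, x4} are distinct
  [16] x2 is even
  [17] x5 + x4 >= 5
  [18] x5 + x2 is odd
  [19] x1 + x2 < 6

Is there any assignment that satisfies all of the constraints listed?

Try x1 = 1, x2 = 4, x3 = 5, x4 = 2, x5 = 5, x6 = 1.
Check constraint 1: x1 + x3 = 6; constraint 4: x3 + x1 = 6. The remaining constraints are straightforward to verify.

Satisfiable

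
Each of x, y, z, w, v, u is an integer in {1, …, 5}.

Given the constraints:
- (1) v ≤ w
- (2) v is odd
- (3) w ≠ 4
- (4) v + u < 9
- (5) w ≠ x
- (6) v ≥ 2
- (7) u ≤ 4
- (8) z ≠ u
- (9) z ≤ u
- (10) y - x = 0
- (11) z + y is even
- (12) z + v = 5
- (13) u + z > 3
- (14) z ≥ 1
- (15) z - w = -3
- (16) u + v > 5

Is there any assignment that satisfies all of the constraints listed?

One satisfying assignment is x = 2, y = 2, z = 2, w = 5, v = 3, u = 4.
For the less obvious constraints — constraint 4: v + u = 7; constraint 10: y - x = 0 — and the others hold by inspection.

Satisfiable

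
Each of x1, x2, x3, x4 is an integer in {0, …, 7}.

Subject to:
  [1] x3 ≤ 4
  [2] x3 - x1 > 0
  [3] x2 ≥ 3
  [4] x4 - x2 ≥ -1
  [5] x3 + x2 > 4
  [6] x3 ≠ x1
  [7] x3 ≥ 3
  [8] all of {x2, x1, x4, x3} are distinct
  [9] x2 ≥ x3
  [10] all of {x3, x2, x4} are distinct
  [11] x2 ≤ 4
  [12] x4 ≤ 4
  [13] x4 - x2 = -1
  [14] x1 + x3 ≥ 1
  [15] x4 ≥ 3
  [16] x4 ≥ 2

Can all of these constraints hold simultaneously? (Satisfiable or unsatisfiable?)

Constraints 1, 3, 7, 11, 12, and 15 confine each of x3, x2, x4 to the 2 values {3, 4}.
Constraint 10 requires all 3 of them to be distinct, but only 2 values are available — impossible by the pigeonhole principle.

Unsatisfiable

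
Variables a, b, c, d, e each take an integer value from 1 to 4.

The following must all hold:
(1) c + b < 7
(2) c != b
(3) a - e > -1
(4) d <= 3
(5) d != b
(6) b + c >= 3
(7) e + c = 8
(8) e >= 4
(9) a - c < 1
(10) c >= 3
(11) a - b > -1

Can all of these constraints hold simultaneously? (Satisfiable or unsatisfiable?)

Try a = 4, b = 2, c = 4, d = 3, e = 4.
Check constraint 1: c + b = 6; constraint 3: a - e = 0; constraint 6: b + c = 6. The remaining constraints are straightforward to verify.

Satisfiable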